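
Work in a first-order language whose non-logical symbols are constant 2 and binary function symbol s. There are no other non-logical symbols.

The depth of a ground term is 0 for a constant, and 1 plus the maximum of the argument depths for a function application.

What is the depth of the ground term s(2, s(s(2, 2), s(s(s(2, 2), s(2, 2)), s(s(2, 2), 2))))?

depth(s(2, 2)) = 1 + max(0, 0) = 1
depth(s(s(2, 2), s(2, 2))) = 1 + max(1, 1) = 2
depth(s(s(2, 2), 2)) = 1 + max(1, 0) = 2
depth(s(s(s(2, 2), s(2, 2)), s(s(2, 2), 2))) = 1 + max(2, 2) = 3
depth(s(s(2, 2), s(s(s(2, 2), s(2, 2)), s(s(2, 2), 2)))) = 1 + max(1, 3) = 4
depth(s(2, s(s(2, 2), s(s(s(2, 2), s(2, 2)), s(s(2, 2), 2))))) = 1 + max(0, 4) = 5

5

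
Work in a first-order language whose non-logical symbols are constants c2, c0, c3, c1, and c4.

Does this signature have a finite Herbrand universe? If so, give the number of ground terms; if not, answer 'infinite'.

There are no function symbols, so every ground term is one of the 5 constants.
The Herbrand universe is {c2, c0, c3, c1, c4}, which is finite with 5 elements.

5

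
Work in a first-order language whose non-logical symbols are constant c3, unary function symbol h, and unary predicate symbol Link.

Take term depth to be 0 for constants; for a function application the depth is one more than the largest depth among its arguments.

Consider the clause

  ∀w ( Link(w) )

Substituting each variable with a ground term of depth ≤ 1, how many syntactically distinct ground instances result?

2

Ground terms of depth ≤ 1:
  Let N_k = |{terms of depth ≤ k}|. Then N_0 = 1 and N_k = 1 + N_{k-1} for k ≥ 1 (one summand per function symbol, arity giving the exponent).
  N_0 = 1
  N_1 = 1 + 1 = 2
So there are 2 ground terms available for substitution.
The clause has 1 distinct variable (w), which appears in the body. In the free term algebra distinct substitutions yield syntactically distinct ground instances.
Number of ground instances = 2.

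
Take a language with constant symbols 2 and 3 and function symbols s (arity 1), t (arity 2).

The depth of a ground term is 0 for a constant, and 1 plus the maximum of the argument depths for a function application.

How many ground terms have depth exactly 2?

66

Write N_k for the number of ground terms of depth ≤ k. A term of depth ≤ k is either a constant or a function symbol applied to arguments of depth ≤ k−1, so N_k = 2 + N_{k-1} + N_{k-1}^2.
N_0 = 2
N_1 = 2 + 2 + 2^2 = 8
N_2 = 2 + 8 + 8^2 = 74
Terms of depth exactly 2: N_2 − N_1 = 74 − 8 = 66.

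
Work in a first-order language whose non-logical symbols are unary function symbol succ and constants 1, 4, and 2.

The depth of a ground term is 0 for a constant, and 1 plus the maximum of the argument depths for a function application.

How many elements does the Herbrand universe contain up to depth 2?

9

Write N_k for the number of ground terms of depth ≤ k. A term of depth ≤ k is either a constant or a function symbol applied to arguments of depth ≤ k−1, so N_k = 3 + N_{k-1}.
N_0 = 3
N_1 = 3 + 3 = 6
N_2 = 3 + 6 = 9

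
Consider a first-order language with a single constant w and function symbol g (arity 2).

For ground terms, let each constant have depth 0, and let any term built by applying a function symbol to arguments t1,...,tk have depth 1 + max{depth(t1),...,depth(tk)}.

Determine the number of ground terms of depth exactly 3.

21

Count level by level. With function symbols g/2, the terms of depth ≤ k are the 1 constant together with each function applied to depth-≤(k−1) tuples, so N_k = 1 + N_{k-1}^2.
N_0 = 1
N_1 = 1 + 1^2 = 2
N_2 = 1 + 2^2 = 5
N_3 = 1 + 5^2 = 26
Terms of depth exactly 3: N_3 − N_2 = 26 − 5 = 21.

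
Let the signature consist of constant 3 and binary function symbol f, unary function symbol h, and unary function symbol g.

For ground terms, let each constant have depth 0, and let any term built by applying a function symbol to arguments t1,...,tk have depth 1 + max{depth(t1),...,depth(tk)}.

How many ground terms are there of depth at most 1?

If N_k denotes the number of depth-≤k ground terms, the 1 constant gives N_0 = 1, and each function symbol of arity r contributes N_{k-1}^r new terms at level k: N_k = 1 + N_{k-1}^2 + N_{k-1} + N_{k-1}.
N_0 = 1
N_1 = 1 + 1^2 + 1 + 1 = 4

4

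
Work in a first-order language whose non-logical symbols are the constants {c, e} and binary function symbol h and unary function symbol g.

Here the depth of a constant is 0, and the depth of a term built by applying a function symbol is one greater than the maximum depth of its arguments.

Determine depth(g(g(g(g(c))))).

4

depth(g(c)) = 1 + depth(c) = 1 + 0 = 1
depth(g(g(c))) = 1 + depth(g(c)) = 1 + 1 = 2
depth(g(g(g(c)))) = 1 + depth(g(g(c))) = 1 + 2 = 3
depth(g(g(g(g(c))))) = 1 + depth(g(g(g(c)))) = 1 + 3 = 4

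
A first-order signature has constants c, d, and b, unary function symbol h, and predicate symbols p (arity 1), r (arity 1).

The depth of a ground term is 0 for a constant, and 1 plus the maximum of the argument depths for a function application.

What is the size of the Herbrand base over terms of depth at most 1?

First count ground terms of depth ≤ 1.
Write N_k for the number of ground terms of depth ≤ k. A term of depth ≤ k is either a constant or a function symbol applied to arguments of depth ≤ k−1, so N_k = 3 + N_{k-1}.
N_0 = 3
N_1 = 3 + 3 = 6
Explicitly: c, d, b, h(c), h(d), h(b).
So |H| = 6.
Each predicate of arity r yields |H|^r ground atoms (one per choice of an r-tuple from H):
  p: 6;  r: 6
Total ground atoms: 6 + 6 = 12.

12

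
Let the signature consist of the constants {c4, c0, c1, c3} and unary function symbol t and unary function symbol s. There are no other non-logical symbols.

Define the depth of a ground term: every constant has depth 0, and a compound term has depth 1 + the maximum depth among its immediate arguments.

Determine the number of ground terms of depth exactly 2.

16

If N_k denotes the number of depth-≤k ground terms, the 4 constants give N_0 = 4, and each function symbol of arity r contributes N_{k-1}^r new terms at level k: N_k = 4 + N_{k-1} + N_{k-1}.
N_0 = 4
N_1 = 4 + 4 + 4 = 12
N_2 = 4 + 12 + 12 = 28
Terms of depth exactly 2: N_2 − N_1 = 28 − 12 = 16.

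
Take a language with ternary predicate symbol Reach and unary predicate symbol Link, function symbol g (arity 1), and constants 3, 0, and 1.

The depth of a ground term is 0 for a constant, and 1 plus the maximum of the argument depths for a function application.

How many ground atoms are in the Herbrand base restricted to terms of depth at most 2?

738

First count ground terms of depth ≤ 2.
Write N_k for the number of ground terms of depth ≤ k. A term of depth ≤ k is either a constant or a function symbol applied to arguments of depth ≤ k−1, so N_k = 3 + N_{k-1}.
N_0 = 3
N_1 = 3 + 3 = 6
N_2 = 3 + 6 = 9
So |H| = 9.
Ground atoms are formed by filling each argument slot of a predicate with a term from H, so an r-ary predicate gives |H|^r atoms:
  Reach: 9^3 = 729;  Link: 9
Total ground atoms: 729 + 9 = 738.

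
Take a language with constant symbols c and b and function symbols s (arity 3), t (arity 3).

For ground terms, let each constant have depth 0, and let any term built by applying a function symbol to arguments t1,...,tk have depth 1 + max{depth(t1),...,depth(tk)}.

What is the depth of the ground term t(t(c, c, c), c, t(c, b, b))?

depth(t(c, c, c)) = 1 + max(0, 0, 0) = 1
depth(t(c, b, b)) = 1 + max(0, 0, 0) = 1
depth(t(t(c, c, c), c, t(c, b, b))) = 1 + max(1, 0, 1) = 2

2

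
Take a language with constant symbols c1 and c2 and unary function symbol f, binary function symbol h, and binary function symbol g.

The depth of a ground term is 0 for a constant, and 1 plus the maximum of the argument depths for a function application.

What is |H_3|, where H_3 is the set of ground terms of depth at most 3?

Count level by level. With function symbols f/1, h/2, g/2, the terms of depth ≤ k are the 2 constants together with each function applied to depth-≤(k−1) tuples, so N_k = 2 + N_{k-1} + N_{k-1}^2 + N_{k-1}^2.
N_0 = 2
N_1 = 2 + 2 + 2^2 + 2^2 = 12
N_2 = 2 + 12 + 12^2 + 12^2 = 302
N_3 = 2 + 302 + 302^2 + 302^2 = 182712

182712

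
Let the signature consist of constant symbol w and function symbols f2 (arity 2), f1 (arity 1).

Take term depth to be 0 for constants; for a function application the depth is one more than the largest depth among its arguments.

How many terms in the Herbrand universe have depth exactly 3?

If N_k denotes the number of depth-≤k ground terms, the 1 constant gives N_0 = 1, and each function symbol of arity r contributes N_{k-1}^r new terms at level k: N_k = 1 + N_{k-1}^2 + N_{k-1}.
N_0 = 1
N_1 = 1 + 1^2 + 1 = 3
N_2 = 1 + 3^2 + 3 = 13
N_3 = 1 + 13^2 + 13 = 183
Terms of depth exactly 3: N_3 − N_2 = 183 − 13 = 170.

170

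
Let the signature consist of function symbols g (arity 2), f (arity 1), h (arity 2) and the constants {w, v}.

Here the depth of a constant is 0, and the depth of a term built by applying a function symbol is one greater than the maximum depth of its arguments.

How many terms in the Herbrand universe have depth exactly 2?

290

Let N_k = |{terms of depth ≤ k}|. Then N_0 = 2 and N_k = 2 + N_{k-1}^2 + N_{k-1} + N_{k-1}^2 for k ≥ 1 (one summand per function symbol, arity giving the exponent).
N_0 = 2
N_1 = 2 + 2^2 + 2 + 2^2 = 12
N_2 = 2 + 12^2 + 12 + 12^2 = 302
Terms of depth exactly 2: N_2 − N_1 = 302 − 12 = 290.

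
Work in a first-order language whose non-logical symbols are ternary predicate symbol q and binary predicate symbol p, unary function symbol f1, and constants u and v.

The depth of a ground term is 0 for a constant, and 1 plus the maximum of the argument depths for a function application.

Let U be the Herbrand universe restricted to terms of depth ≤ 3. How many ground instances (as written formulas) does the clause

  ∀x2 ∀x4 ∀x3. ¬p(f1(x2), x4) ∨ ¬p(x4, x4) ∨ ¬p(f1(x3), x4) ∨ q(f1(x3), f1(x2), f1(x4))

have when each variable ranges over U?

Ground terms of depth ≤ 3:
  If N_k denotes the number of depth-≤k ground terms, the 2 constants give N_0 = 2, and each function symbol of arity r contributes N_{k-1}^r new terms at level k: N_k = 2 + N_{k-1}.
  N_0 = 2
  N_1 = 2 + 2 = 4
  N_2 = 2 + 4 = 6
  N_3 = 2 + 6 = 8
  Explicitly: u, v, f1(u), f1(v), f1(f1(u)), f1(f1(v)), f1(f1(f1(u))), f1(f1(f1(v))).
So there are 8 ground terms available for substitution.
There are 3 variables to instantiate (x2, x4, x3), each occurring in at least one literal, so different choices give different ground instances.
Number of ground instances = 8^3 = 512.

512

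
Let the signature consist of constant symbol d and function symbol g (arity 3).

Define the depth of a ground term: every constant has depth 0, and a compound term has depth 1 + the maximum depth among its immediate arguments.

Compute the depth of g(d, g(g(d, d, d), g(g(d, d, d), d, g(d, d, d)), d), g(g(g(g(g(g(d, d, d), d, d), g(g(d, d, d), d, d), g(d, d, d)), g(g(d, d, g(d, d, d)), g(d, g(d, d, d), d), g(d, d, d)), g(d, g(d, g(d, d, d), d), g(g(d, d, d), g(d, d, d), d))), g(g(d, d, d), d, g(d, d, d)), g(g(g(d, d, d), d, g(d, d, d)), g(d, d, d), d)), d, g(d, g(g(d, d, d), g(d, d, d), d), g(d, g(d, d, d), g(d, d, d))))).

7

depth(g(d, d, d)) = 1 + max(0, 0, 0) = 1
depth(g(g(d, d, d), d, g(d, d, d))) = 1 + max(1, 0, 1) = 2
depth(g(g(d, d, d), g(g(d, d, d), d, g(d, d, d)), d)) = 1 + max(1, 2, 0) = 3
depth(g(g(d, d, d), d, d)) = 1 + max(1, 0, 0) = 2
depth(g(g(g(d, d, d), d, d), g(g(d, d, d), d, d), g(d, d, d))) = 1 + max(2, 2, 1) = 3
depth(g(d, d, g(d, d, d))) = 1 + max(0, 0, 1) = 2
depth(g(d, g(d, d, d), d)) = 1 + max(0, 1, 0) = 2
depth(g(g(d, d, g(d, d, d)), g(d, g(d, d, d), d), g(d, d, d))) = 1 + max(2, 2, 1) = 3
depth(g(g(d, d, d), g(d, d, d), d)) = 1 + max(1, 1, 0) = 2
depth(g(d, g(d, g(d, d, d), d), g(g(d, d, d), g(d, d, d), d))) = 1 + max(0, 2, 2) = 3
depth(g(g(g(g(d, d, d), d, d), g(g(d, d, d), d, d), g(d, d, d)), g(g(d, d, g(d, d, d)), g(d, g(d, d, d), d), g(d, d, d)), g(d, g(d, g(d, d, d), d), g(g(d, d, d), g(d, d, d), d)))) = 1 + max(3, 3, 3) = 4
depth(g(g(g(d, d, d), d, g(d, d, d)), g(d, d, d), d)) = 1 + max(2, 1, 0) = 3
depth(g(g(g(g(g(d, d, d), d, d), g(g(d, d, d), d, d), g(d, d, d)), g(g(d, d, g(d, d, d)), g(d, g(d, d, d), d), g(d, d, d)), g(d, g(d, g(d, d, d), d), g(g(d, d, d), g(d, d, d), d))), g(g(d, d, d), d, g(d, d, d)), g(g(g(d, d, d), d, g(d, d, d)), g(d, d, d), d))) = 1 + max(4, 2, 3) = 5
depth(g(d, g(d, d, d), g(d, d, d))) = 1 + max(0, 1, 1) = 2
depth(g(d, g(g(d, d, d), g(d, d, d), d), g(d, g(d, d, d), g(d, d, d)))) = 1 + max(0, 2, 2) = 3
depth(g(g(g(g(g(g(d, d, d), d, d), g(g(d, d, d), d, d), g(d, d, d)), g(g(d, d, g(d, d, d)), g(d, g(d, d, d), d), g(d, d, d)), g(d, g(d, g(d, d, d), d), g(g(d, d, d), g(d, d, d), d))), g(g(d, d, d), d, g(d, d, d)), g(g(g(d, d, d), d, g(d, d, d)), g(d, d, d), d)), d, g(d, g(g(d, d, d), g(d, d, d), d), g(d, g(d, d, d), g(d, d, d))))) = 1 + max(5, 0, 3) = 6
depth(g(d, g(g(d, d, d), g(g(d, d, d), d, g(d, d, d)), d), g(g(g(g(g(g(d, d, d), d, d), g(g(d, d, d), d, d), g(d, d, d)), g(g(d, d, g(d, d, d)), g(d, g(d, d, d), d), g(d, d, d)), g(d, g(d, g(d, d, d), d), g(g(d, d, d), g(d, d, d), d))), g(g(d, d, d), d, g(d, d, d)), g(g(g(d, d, d), d, g(d, d, d)), g(d, d, d), d)), d, g(d, g(g(d, d, d), g(d, d, d), d), g(d, g(d, d, d), g(d, d, d)))))) = 1 + max(0, 3, 6) = 7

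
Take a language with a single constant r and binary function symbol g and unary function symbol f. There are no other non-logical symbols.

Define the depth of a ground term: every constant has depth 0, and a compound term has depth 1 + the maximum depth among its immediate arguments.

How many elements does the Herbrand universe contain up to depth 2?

Write N_k for the number of ground terms of depth ≤ k. A term of depth ≤ k is either a constant or a function symbol applied to arguments of depth ≤ k−1, so N_k = 1 + N_{k-1}^2 + N_{k-1}.
N_0 = 1
N_1 = 1 + 1^2 + 1 = 3
N_2 = 1 + 3^2 + 3 = 13

13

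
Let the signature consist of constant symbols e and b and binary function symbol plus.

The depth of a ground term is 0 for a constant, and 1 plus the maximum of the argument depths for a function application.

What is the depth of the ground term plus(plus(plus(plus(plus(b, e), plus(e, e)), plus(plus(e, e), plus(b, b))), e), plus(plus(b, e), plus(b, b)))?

depth(plus(b, e)) = 1 + max(0, 0) = 1
depth(plus(e, e)) = 1 + max(0, 0) = 1
depth(plus(plus(b, e), plus(e, e))) = 1 + max(1, 1) = 2
depth(plus(b, b)) = 1 + max(0, 0) = 1
depth(plus(plus(e, e), plus(b, b))) = 1 + max(1, 1) = 2
depth(plus(plus(plus(b, e), plus(e, e)), plus(plus(e, e), plus(b, b)))) = 1 + max(2, 2) = 3
depth(plus(plus(plus(plus(b, e), plus(e, e)), plus(plus(e, e), plus(b, b))), e)) = 1 + max(3, 0) = 4
depth(plus(plus(b, e), plus(b, b))) = 1 + max(1, 1) = 2
depth(plus(plus(plus(plus(plus(b, e), plus(e, e)), plus(plus(e, e), plus(b, b))), e), plus(plus(b, e), plus(b, b)))) = 1 + max(4, 2) = 5

5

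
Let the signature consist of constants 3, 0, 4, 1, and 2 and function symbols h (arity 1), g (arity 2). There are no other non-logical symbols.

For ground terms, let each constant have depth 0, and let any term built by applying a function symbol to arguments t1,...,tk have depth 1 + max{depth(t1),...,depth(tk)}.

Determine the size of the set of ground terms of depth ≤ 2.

Count level by level. With function symbols h/1, g/2, the terms of depth ≤ k are the 5 constants together with each function applied to depth-≤(k−1) tuples, so N_k = 5 + N_{k-1} + N_{k-1}^2.
N_0 = 5
N_1 = 5 + 5 + 5^2 = 35
N_2 = 5 + 35 + 35^2 = 1265

1265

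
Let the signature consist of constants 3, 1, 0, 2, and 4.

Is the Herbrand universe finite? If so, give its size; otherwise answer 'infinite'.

There are no function symbols, so every ground term is one of the 5 constants.
The Herbrand universe is {3, 1, 0, 2, 4}, which is finite with 5 elements.

5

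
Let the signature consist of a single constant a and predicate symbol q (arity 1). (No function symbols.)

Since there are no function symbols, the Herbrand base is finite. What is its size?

1

With no function symbols, the Herbrand universe is just the 1 constant.
Ground atoms per predicate: q: 1.
Herbrand base size = 1 = 1.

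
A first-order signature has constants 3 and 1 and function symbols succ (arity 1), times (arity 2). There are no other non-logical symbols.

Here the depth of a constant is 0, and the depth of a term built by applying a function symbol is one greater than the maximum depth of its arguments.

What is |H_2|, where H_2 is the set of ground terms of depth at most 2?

Count level by level. With function symbols succ/1, times/2, the terms of depth ≤ k are the 2 constants together with each function applied to depth-≤(k−1) tuples, so N_k = 2 + N_{k-1} + N_{k-1}^2.
N_0 = 2
N_1 = 2 + 2 + 2^2 = 8
N_2 = 2 + 8 + 8^2 = 74

74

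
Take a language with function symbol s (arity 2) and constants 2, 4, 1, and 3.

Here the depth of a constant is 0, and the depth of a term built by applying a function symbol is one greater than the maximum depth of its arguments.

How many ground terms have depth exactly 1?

Let N_k = |{terms of depth ≤ k}|. Then N_0 = 4 and N_k = 4 + N_{k-1}^2 for k ≥ 1 (one summand per function symbol, arity giving the exponent).
N_0 = 4
N_1 = 4 + 4^2 = 20
Terms of depth exactly 1: N_1 − N_0 = 20 − 4 = 16.

16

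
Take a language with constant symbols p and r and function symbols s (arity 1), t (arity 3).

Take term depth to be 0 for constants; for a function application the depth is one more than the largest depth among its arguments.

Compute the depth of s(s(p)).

2

depth(s(p)) = 1 + depth(p) = 1 + 0 = 1
depth(s(s(p))) = 1 + depth(s(p)) = 1 + 1 = 2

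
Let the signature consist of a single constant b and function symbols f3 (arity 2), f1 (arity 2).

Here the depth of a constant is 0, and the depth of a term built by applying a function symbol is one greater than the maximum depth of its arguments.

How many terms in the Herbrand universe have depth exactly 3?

If N_k denotes the number of depth-≤k ground terms, the 1 constant gives N_0 = 1, and each function symbol of arity r contributes N_{k-1}^r new terms at level k: N_k = 1 + N_{k-1}^2 + N_{k-1}^2.
N_0 = 1
N_1 = 1 + 1^2 + 1^2 = 3
N_2 = 1 + 3^2 + 3^2 = 19
N_3 = 1 + 19^2 + 19^2 = 723
Terms of depth exactly 3: N_3 − N_2 = 723 − 19 = 704.

704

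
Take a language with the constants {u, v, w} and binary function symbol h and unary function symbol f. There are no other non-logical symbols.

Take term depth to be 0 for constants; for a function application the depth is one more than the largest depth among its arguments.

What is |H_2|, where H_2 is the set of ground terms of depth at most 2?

243

If N_k denotes the number of depth-≤k ground terms, the 3 constants give N_0 = 3, and each function symbol of arity r contributes N_{k-1}^r new terms at level k: N_k = 3 + N_{k-1}^2 + N_{k-1}.
N_0 = 3
N_1 = 3 + 3^2 + 3 = 15
N_2 = 3 + 15^2 + 15 = 243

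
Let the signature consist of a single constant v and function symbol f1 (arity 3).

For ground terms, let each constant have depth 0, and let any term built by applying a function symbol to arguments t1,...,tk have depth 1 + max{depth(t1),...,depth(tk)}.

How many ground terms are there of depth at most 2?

9

Let N_k count ground terms of depth at most k. Each non-constant term of depth ≤ k is some function symbol applied to depth-≤(k−1) arguments, giving N_k = 1 + N_{k-1}^3.
N_0 = 1
N_1 = 1 + 1^3 = 2
N_2 = 1 + 2^3 = 9
Explicitly: v, f1(v, v, v), f1(v, v, f1(v, v, v)), f1(v, f1(v, v, v), v), f1(v, f1(v, v, v), f1(v, v, v)), f1(f1(v, v, v), v, v), f1(f1(v, v, v), v, f1(v, v, v)), f1(f1(v, v, v), f1(v, v, v), v), f1(f1(v, v, v), f1(v, v, v), f1(v, v, v)).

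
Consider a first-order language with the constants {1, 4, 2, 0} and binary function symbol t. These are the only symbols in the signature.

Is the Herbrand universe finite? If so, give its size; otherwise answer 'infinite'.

The signature has at least one function symbol (t, arity 2) and at least one constant (1).
Iterating t gives infinitely many distinct ground terms: 1, t(1, 1), t(t(1, 1), t(1, 1)), ...
So the Herbrand universe is infinite.

infinite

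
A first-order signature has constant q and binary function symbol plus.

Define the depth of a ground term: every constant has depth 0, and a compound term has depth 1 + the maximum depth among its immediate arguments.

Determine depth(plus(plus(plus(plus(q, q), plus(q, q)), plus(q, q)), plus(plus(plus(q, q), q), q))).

depth(plus(q, q)) = 1 + max(0, 0) = 1
depth(plus(plus(q, q), plus(q, q))) = 1 + max(1, 1) = 2
depth(plus(plus(plus(q, q), plus(q, q)), plus(q, q))) = 1 + max(2, 1) = 3
depth(plus(plus(q, q), q)) = 1 + max(1, 0) = 2
depth(plus(plus(plus(q, q), q), q)) = 1 + max(2, 0) = 3
depth(plus(plus(plus(plus(q, q), plus(q, q)), plus(q, q)), plus(plus(plus(q, q), q), q))) = 1 + max(3, 3) = 4

4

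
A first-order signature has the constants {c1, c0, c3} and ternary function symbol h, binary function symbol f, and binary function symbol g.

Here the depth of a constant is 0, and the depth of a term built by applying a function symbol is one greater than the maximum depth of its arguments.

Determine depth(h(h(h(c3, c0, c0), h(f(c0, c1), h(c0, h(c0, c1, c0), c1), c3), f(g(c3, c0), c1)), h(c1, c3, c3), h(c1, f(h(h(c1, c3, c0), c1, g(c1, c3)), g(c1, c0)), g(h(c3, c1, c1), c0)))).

5

depth(h(c3, c0, c0)) = 1 + max(0, 0, 0) = 1
depth(f(c0, c1)) = 1 + max(0, 0) = 1
depth(h(c0, c1, c0)) = 1 + max(0, 0, 0) = 1
depth(h(c0, h(c0, c1, c0), c1)) = 1 + max(0, 1, 0) = 2
depth(h(f(c0, c1), h(c0, h(c0, c1, c0), c1), c3)) = 1 + max(1, 2, 0) = 3
depth(g(c3, c0)) = 1 + max(0, 0) = 1
depth(f(g(c3, c0), c1)) = 1 + max(1, 0) = 2
depth(h(h(c3, c0, c0), h(f(c0, c1), h(c0, h(c0, c1, c0), c1), c3), f(g(c3, c0), c1))) = 1 + max(1, 3, 2) = 4
depth(h(c1, c3, c3)) = 1 + max(0, 0, 0) = 1
depth(h(c1, c3, c0)) = 1 + max(0, 0, 0) = 1
depth(g(c1, c3)) = 1 + max(0, 0) = 1
depth(h(h(c1, c3, c0), c1, g(c1, c3))) = 1 + max(1, 0, 1) = 2
depth(g(c1, c0)) = 1 + max(0, 0) = 1
depth(f(h(h(c1, c3, c0), c1, g(c1, c3)), g(c1, c0))) = 1 + max(2, 1) = 3
depth(h(c3, c1, c1)) = 1 + max(0, 0, 0) = 1
depth(g(h(c3, c1, c1), c0)) = 1 + max(1, 0) = 2
depth(h(c1, f(h(h(c1, c3, c0), c1, g(c1, c3)), g(c1, c0)), g(h(c3, c1, c1), c0))) = 1 + max(0, 3, 2) = 4
depth(h(h(h(c3, c0, c0), h(f(c0, c1), h(c0, h(c0, c1, c0), c1), c3), f(g(c3, c0), c1)), h(c1, c3, c3), h(c1, f(h(h(c1, c3, c0), c1, g(c1, c3)), g(c1, c0)), g(h(c3, c1, c1), c0)))) = 1 + max(4, 1, 4) = 5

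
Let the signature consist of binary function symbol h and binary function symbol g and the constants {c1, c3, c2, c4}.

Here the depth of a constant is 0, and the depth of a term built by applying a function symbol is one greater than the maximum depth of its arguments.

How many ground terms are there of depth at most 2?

Write N_k for the number of ground terms of depth ≤ k. A term of depth ≤ k is either a constant or a function symbol applied to arguments of depth ≤ k−1, so N_k = 4 + N_{k-1}^2 + N_{k-1}^2.
N_0 = 4
N_1 = 4 + 4^2 + 4^2 = 36
N_2 = 4 + 36^2 + 36^2 = 2596

2596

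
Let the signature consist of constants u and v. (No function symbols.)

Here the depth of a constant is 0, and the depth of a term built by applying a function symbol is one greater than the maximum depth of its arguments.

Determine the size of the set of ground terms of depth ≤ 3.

2

With no function symbols every ground term is a constant, so there are exactly 2 ground terms at every depth bound.
N_0 = 2
N_1 = 2
N_2 = 2
N_3 = 2
Explicitly: u, v.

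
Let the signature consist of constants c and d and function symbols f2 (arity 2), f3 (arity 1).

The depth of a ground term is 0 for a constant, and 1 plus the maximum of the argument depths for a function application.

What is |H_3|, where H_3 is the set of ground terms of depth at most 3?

If N_k denotes the number of depth-≤k ground terms, the 2 constants give N_0 = 2, and each function symbol of arity r contributes N_{k-1}^r new terms at level k: N_k = 2 + N_{k-1}^2 + N_{k-1}.
N_0 = 2
N_1 = 2 + 2^2 + 2 = 8
N_2 = 2 + 8^2 + 8 = 74
N_3 = 2 + 74^2 + 74 = 5552

5552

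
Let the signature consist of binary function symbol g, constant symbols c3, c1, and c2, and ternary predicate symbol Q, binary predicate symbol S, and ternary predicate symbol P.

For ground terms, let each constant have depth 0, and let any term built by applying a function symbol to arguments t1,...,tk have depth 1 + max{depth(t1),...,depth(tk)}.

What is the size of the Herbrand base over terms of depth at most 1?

3600

First count ground terms of depth ≤ 1.
Let N_k count ground terms of depth at most k. Each non-constant term of depth ≤ k is some function symbol applied to depth-≤(k−1) arguments, giving N_k = 3 + N_{k-1}^2.
N_0 = 3
N_1 = 3 + 3^2 = 12
Explicitly: c3, c1, c2, g(c3, c3), g(c3, c1), g(c3, c2), g(c1, c3), g(c1, c1), g(c1, c2), g(c2, c3), g(c2, c1), g(c2, c2).
So |H| = 12.
Ground atoms are formed by filling each argument slot of a predicate with a term from H, so an r-ary predicate gives |H|^r atoms:
  Q: 12^3 = 1728;  S: 12^2 = 144;  P: 12^3 = 1728
Total ground atoms: 1728 + 144 + 1728 = 3600.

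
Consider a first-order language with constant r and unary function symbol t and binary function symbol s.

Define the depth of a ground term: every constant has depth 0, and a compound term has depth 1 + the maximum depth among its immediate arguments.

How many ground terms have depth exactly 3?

Write N_k for the number of ground terms of depth ≤ k. A term of depth ≤ k is either a constant or a function symbol applied to arguments of depth ≤ k−1, so N_k = 1 + N_{k-1} + N_{k-1}^2.
N_0 = 1
N_1 = 1 + 1 + 1^2 = 3
N_2 = 1 + 3 + 3^2 = 13
N_3 = 1 + 13 + 13^2 = 183
Terms of depth exactly 3: N_3 − N_2 = 183 − 13 = 170.

170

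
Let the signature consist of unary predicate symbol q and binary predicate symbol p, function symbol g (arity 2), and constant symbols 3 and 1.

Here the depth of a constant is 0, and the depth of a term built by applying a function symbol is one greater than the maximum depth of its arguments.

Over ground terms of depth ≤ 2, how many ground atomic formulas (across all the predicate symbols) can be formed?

1482

First count ground terms of depth ≤ 2.
Count level by level. With function symbols g/2, the terms of depth ≤ k are the 2 constants together with each function applied to depth-≤(k−1) tuples, so N_k = 2 + N_{k-1}^2.
N_0 = 2
N_1 = 2 + 2^2 = 6
N_2 = 2 + 6^2 = 38
So |H| = 38.
A ground atom is a predicate applied to a tuple of terms from H, so the count is the sum over predicates of |H|^arity:
  q: 38;  p: 38^2 = 1444
Total ground atoms: 38 + 1444 = 1482.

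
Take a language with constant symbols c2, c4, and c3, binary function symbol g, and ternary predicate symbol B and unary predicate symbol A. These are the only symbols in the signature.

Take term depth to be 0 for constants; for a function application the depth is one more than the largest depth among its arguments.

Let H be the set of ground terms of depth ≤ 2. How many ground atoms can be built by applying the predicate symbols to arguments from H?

3176670

First count ground terms of depth ≤ 2.
Write N_k for the number of ground terms of depth ≤ k. A term of depth ≤ k is either a constant or a function symbol applied to arguments of depth ≤ k−1, so N_k = 3 + N_{k-1}^2.
N_0 = 3
N_1 = 3 + 3^2 = 12
N_2 = 3 + 12^2 = 147
So |H| = 147.
A ground atom is a predicate applied to a tuple of terms from H, so the count is the sum over predicates of |H|^arity:
  B: 147^3 = 3176523;  A: 147
Total ground atoms: 3176523 + 147 = 3176670.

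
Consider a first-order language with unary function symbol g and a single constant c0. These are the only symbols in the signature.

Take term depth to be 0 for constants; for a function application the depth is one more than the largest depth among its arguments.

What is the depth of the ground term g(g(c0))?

depth(g(c0)) = 1 + depth(c0) = 1 + 0 = 1
depth(g(g(c0))) = 1 + depth(g(c0)) = 1 + 1 = 2

2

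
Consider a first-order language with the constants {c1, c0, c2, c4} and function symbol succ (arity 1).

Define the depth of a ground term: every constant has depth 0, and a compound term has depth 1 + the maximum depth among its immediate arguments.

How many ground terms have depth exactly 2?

4

Let N_k = |{terms of depth ≤ k}|. Then N_0 = 4 and N_k = 4 + N_{k-1} for k ≥ 1 (one summand per function symbol, arity giving the exponent).
N_0 = 4
N_1 = 4 + 4 = 8
N_2 = 4 + 8 = 12
Terms of depth exactly 2: N_2 − N_1 = 12 − 8 = 4.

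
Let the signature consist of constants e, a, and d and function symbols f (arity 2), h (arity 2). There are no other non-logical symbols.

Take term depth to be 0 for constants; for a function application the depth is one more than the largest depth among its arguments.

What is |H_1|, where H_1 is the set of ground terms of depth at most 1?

21

Let N_k = |{terms of depth ≤ k}|. Then N_0 = 3 and N_k = 3 + N_{k-1}^2 + N_{k-1}^2 for k ≥ 1 (one summand per function symbol, arity giving the exponent).
N_0 = 3
N_1 = 3 + 3^2 + 3^2 = 21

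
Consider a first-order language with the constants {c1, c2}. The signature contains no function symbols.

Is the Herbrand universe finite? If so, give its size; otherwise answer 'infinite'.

There are no function symbols, so every ground term is one of the 2 constants.
The Herbrand universe is {c1, c2}, which is finite with 2 elements.

2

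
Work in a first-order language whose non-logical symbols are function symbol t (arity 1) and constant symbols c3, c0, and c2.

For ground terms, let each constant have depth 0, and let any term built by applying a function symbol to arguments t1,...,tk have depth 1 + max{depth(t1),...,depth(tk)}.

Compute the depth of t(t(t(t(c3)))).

depth(t(c3)) = 1 + depth(c3) = 1 + 0 = 1
depth(t(t(c3))) = 1 + depth(t(c3)) = 1 + 1 = 2
depth(t(t(t(c3)))) = 1 + depth(t(t(c3))) = 1 + 2 = 3
depth(t(t(t(t(c3))))) = 1 + depth(t(t(t(c3)))) = 1 + 3 = 4

4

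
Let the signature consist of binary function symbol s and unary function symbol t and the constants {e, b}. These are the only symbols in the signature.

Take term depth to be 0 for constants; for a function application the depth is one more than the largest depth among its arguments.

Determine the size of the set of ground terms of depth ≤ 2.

Let N_k count ground terms of depth at most k. Each non-constant term of depth ≤ k is some function symbol applied to depth-≤(k−1) arguments, giving N_k = 2 + N_{k-1}^2 + N_{k-1}.
N_0 = 2
N_1 = 2 + 2^2 + 2 = 8
N_2 = 2 + 8^2 + 8 = 74

74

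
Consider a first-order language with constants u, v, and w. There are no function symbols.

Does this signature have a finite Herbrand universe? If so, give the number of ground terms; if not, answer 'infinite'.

There are no function symbols, so every ground term is one of the 3 constants.
The Herbrand universe is {u, v, w}, which is finite with 3 elements.

3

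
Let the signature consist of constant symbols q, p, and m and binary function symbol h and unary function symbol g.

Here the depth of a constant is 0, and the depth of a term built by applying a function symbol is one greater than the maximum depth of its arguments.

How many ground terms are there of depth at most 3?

59295

If N_k denotes the number of depth-≤k ground terms, the 3 constants give N_0 = 3, and each function symbol of arity r contributes N_{k-1}^r new terms at level k: N_k = 3 + N_{k-1}^2 + N_{k-1}.
N_0 = 3
N_1 = 3 + 3^2 + 3 = 15
N_2 = 3 + 15^2 + 15 = 243
N_3 = 3 + 243^2 + 243 = 59295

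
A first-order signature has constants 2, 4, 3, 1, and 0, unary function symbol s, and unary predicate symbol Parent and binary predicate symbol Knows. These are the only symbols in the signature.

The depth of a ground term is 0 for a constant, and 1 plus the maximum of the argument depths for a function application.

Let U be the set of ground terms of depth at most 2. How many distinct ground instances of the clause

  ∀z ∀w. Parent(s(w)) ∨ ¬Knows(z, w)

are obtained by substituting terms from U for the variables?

Ground terms of depth ≤ 2:
  Write N_k for the number of ground terms of depth ≤ k. A term of depth ≤ k is either a constant or a function symbol applied to arguments of depth ≤ k−1, so N_k = 5 + N_{k-1}.
  N_0 = 5
  N_1 = 5 + 5 = 10
  N_2 = 5 + 10 = 15
So there are 15 ground terms available for substitution.
The body mentions every one of the 2 quantified variables; since ground terms form a free algebra, no two substitutions collapse to the same formula.
Number of ground instances = 15^2 = 225.

225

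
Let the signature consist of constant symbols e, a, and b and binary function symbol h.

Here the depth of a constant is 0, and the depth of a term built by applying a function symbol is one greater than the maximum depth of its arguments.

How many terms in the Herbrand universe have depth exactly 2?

Count level by level. With function symbols h/2, the terms of depth ≤ k are the 3 constants together with each function applied to depth-≤(k−1) tuples, so N_k = 3 + N_{k-1}^2.
N_0 = 3
N_1 = 3 + 3^2 = 12
N_2 = 3 + 12^2 = 147
Terms of depth exactly 2: N_2 − N_1 = 147 − 12 = 135.

135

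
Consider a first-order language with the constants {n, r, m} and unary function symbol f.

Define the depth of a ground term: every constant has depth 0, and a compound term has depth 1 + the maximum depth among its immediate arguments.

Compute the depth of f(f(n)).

2

depth(f(n)) = 1 + depth(n) = 1 + 0 = 1
depth(f(f(n))) = 1 + depth(f(n)) = 1 + 1 = 2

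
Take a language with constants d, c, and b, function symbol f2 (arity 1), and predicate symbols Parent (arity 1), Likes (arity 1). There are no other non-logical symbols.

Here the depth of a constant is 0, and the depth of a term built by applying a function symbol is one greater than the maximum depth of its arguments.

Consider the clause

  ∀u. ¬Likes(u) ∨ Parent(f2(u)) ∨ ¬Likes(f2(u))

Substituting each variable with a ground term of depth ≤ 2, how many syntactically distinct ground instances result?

9

Ground terms of depth ≤ 2:
  Count level by level. With function symbols f2/1, the terms of depth ≤ k are the 3 constants together with each function applied to depth-≤(k−1) tuples, so N_k = 3 + N_{k-1}.
  N_0 = 3
  N_1 = 3 + 3 = 6
  N_2 = 3 + 6 = 9
  Explicitly: d, c, b, f2(d), f2(c), f2(b), f2(f2(d)), f2(f2(c)), f2(f2(b)).
So there are 9 ground terms available for substitution.
The variable u ranges independently over the available ground terms, and distinct assignments produce distinct instances.
Number of ground instances = 9.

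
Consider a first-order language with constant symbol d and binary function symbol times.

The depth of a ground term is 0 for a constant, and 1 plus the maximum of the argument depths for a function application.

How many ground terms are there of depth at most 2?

5

If N_k denotes the number of depth-≤k ground terms, the 1 constant gives N_0 = 1, and each function symbol of arity r contributes N_{k-1}^r new terms at level k: N_k = 1 + N_{k-1}^2.
N_0 = 1
N_1 = 1 + 1^2 = 2
N_2 = 1 + 2^2 = 5
Explicitly: d, times(d, d), times(d, times(d, d)), times(times(d, d), d), times(times(d, d), times(d, d)).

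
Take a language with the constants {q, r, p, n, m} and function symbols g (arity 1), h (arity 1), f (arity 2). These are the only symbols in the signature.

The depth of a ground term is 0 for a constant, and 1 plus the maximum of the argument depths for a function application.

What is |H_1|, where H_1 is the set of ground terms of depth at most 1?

40

Let N_k = |{terms of depth ≤ k}|. Then N_0 = 5 and N_k = 5 + N_{k-1} + N_{k-1} + N_{k-1}^2 for k ≥ 1 (one summand per function symbol, arity giving the exponent).
N_0 = 5
N_1 = 5 + 5 + 5 + 5^2 = 40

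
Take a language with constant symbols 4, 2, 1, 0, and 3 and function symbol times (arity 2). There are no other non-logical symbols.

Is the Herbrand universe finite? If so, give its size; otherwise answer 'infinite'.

The signature has at least one function symbol (times, arity 2) and at least one constant (4).
Iterating times gives infinitely many distinct ground terms: 4, times(4, 4), times(times(4, 4), times(4, 4)), ...
So the Herbrand universe is infinite.

infinite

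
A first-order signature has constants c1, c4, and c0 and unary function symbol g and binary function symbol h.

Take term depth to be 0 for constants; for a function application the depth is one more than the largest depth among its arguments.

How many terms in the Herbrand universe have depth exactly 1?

Count level by level. With function symbols g/1, h/2, the terms of depth ≤ k are the 3 constants together with each function applied to depth-≤(k−1) tuples, so N_k = 3 + N_{k-1} + N_{k-1}^2.
N_0 = 3
N_1 = 3 + 3 + 3^2 = 15
Terms of depth exactly 1: N_1 − N_0 = 15 − 3 = 12.

12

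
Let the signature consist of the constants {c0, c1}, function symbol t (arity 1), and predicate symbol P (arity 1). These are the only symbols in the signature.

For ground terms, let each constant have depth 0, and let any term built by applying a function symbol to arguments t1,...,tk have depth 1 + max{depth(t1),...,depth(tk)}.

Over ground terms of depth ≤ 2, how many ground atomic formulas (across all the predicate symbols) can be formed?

First count ground terms of depth ≤ 2.
Let N_k count ground terms of depth at most k. Each non-constant term of depth ≤ k is some function symbol applied to depth-≤(k−1) arguments, giving N_k = 2 + N_{k-1}.
N_0 = 2
N_1 = 2 + 2 = 4
N_2 = 2 + 4 = 6
Explicitly: c0, c1, t(c0), t(c1), t(t(c0)), t(t(c1)).
So |H| = 6.
Ground atoms are formed by filling each argument slot of a predicate with a term from H, so an r-ary predicate gives |H|^r atoms:
  P: 6
Total ground atoms: 6.

6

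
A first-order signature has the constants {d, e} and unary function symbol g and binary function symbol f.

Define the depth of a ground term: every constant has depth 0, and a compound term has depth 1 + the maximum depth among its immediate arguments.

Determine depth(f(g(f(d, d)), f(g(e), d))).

depth(f(d, d)) = 1 + max(0, 0) = 1
depth(g(f(d, d))) = 1 + depth(f(d, d)) = 1 + 1 = 2
depth(g(e)) = 1 + depth(e) = 1 + 0 = 1
depth(f(g(e), d)) = 1 + max(1, 0) = 2
depth(f(g(f(d, d)), f(g(e), d))) = 1 + max(2, 2) = 3

3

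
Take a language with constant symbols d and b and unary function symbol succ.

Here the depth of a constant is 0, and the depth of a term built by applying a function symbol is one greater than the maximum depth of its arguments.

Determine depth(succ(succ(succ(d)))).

3

depth(succ(d)) = 1 + depth(d) = 1 + 0 = 1
depth(succ(succ(d))) = 1 + depth(succ(d)) = 1 + 1 = 2
depth(succ(succ(succ(d)))) = 1 + depth(succ(succ(d))) = 1 + 2 = 3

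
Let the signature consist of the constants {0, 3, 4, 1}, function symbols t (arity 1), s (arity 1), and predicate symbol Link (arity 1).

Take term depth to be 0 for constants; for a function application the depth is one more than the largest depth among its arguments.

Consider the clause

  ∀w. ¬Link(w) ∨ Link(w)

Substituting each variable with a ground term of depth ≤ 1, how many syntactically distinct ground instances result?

12

Ground terms of depth ≤ 1:
  Write N_k for the number of ground terms of depth ≤ k. A term of depth ≤ k is either a constant or a function symbol applied to arguments of depth ≤ k−1, so N_k = 4 + N_{k-1} + N_{k-1}.
  N_0 = 4
  N_1 = 4 + 4 + 4 = 12
  Explicitly: 0, 3, 4, 1, t(0), t(3), t(4), t(1), s(0), s(3), s(4), s(1).
So there are 12 ground terms available for substitution.
There is 1 variable to instantiate (w),  occurring in at least one literal, so different choices give different ground instances.
Number of ground instances = 12.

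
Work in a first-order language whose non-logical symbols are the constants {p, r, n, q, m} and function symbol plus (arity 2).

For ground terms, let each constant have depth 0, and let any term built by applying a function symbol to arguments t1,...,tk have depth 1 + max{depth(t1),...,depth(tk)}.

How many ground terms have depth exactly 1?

25

Count level by level. With function symbols plus/2, the terms of depth ≤ k are the 5 constants together with each function applied to depth-≤(k−1) tuples, so N_k = 5 + N_{k-1}^2.
N_0 = 5
N_1 = 5 + 5^2 = 30
Terms of depth exactly 1: N_1 − N_0 = 30 − 5 = 25.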